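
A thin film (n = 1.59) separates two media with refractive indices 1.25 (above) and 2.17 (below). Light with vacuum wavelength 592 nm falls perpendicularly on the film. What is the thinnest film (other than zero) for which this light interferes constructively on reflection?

186 nm

At the upper boundary (n = 1.25 to n = 1.59) the reflected ray undergoes a half-wave phase shift.
Ray reflecting at the bottom interface goes from n = 1.59 toward n = 2.17: a half-wave phase shift.
Zero or two π shifts → no net half-wave offset.
With no net inversion, constructive interference in reflection requires 2 n t = m λ.
Minimum nonzero at m = 1: t = λ / (2 n) = 592 / (2 × 1.59) = 186 nm.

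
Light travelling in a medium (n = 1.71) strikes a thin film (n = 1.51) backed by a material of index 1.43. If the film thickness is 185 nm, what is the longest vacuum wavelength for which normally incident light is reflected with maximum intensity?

559 nm

At the upper boundary (n = 1.71 to n = 1.51) the reflected ray undergoes no phase shift.
At the lower boundary (n = 1.51 to n = 1.43) the reflected ray undergoes no phase shift.
The two reflections carry the same phase change, so no net offset.
For maximum reflection here: 2 n t = m λ.
λ = 2 n t / m. The longest wavelength is m = 1: λ = 2 × 1.51 × 185 / 1.00 = 559 nm.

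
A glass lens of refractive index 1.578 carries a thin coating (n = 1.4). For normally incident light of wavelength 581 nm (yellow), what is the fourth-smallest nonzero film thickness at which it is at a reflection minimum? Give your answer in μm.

Ray reflecting at the top interface goes from n = 1.0 toward n = 1.4: a half-wave phase shift.
Bottom surface (1.4 → 1.578): reflection off a higher-index medium gives a half-wave phase shift.
The two reflections carry the same phase change, so no net offset.
With no net inversion, destructive interference in reflection requires 2 n t = (m + ½) λ.
The fourth-smallest nonzero thickness corresponds to m = 3: t = (m + ½) λ / (2 n) = 3.50 × 581 / (2 × 1.4) = 726 nm.

0.726 μm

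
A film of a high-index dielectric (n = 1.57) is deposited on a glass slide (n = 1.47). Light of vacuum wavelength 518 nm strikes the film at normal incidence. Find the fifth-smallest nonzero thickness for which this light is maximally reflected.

742 nm

At the upper boundary (n = 1.0 to n = 1.57) the reflected ray undergoes a half-wave phase shift.
Bottom surface (1.57 → 1.47): reflection off a lower-index medium gives no phase shift.
Exactly one π shift → a net half-wave offset.
So the condition for constructive reflection is 2 n t = (m + ½) λ.
The fifth-smallest nonzero thickness corresponds to m = 4: t = (m + ½) λ / (2 n) = 4.50 × 518 / (2 × 1.57) = 742 nm.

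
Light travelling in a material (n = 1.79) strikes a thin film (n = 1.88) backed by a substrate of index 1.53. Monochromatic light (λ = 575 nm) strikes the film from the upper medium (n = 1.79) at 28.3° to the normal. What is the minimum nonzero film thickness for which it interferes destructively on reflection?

At the upper boundary (n = 1.79 to n = 1.88) the reflected ray undergoes a half-wave phase shift.
At the lower boundary (n = 1.88 to n = 1.53) the reflected ray undergoes no phase shift.
The two reflections differ by half a wavelength.
With one net inversion, destructive interference in reflection requires 2 n t cos θ_r = m λ.
Snell's law: 1.79 sin 28.3° = 1.88 sin θ_r → sin θ_r = 0.451, cos θ_r = 0.892.
Minimum nonzero at m = 1: t = λ / (2 n cos θ_r) = 575 / (2 × 1.88 × 0.892) = 171 nm.

171 nm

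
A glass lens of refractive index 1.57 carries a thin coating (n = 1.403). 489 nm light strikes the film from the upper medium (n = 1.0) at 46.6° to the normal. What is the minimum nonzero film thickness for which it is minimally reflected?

At the upper boundary (n = 1.0 to n = 1.403) the reflected ray undergoes a half-wave phase shift.
Ray reflecting at the bottom interface goes from n = 1.403 toward n = 1.57: a half-wave phase shift.
Zero or two π shifts → no net half-wave offset.
So the condition for destructive reflection is 2 n t cos θ_r = (m + ½) λ.
Snell's law: 1.0 sin 46.6° = 1.403 sin θ_r → sin θ_r = 0.518, cos θ_r = 0.855.
Minimum at m = 0: t = λ / (4 n cos θ_r) = 489 / (4 × 1.403 × 0.855) = 102 nm.

102 nm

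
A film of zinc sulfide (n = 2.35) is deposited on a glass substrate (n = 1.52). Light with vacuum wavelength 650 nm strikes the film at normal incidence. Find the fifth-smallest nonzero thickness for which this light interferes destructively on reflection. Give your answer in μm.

0.691 μm

Top surface (1.0 → 2.35): reflection off a higher-index medium gives a half-wave phase shift.
Bottom surface (2.35 → 1.52): reflection off a lower-index medium gives no phase shift.
Net: one phase inversion between the two reflected rays.
So the condition for destructive reflection is 2 n t = m λ.
The fifth-smallest nonzero thickness corresponds to m = 5: t = m λ / (2 n) = 5.00 × 650 / (2 × 2.35) = 691 nm.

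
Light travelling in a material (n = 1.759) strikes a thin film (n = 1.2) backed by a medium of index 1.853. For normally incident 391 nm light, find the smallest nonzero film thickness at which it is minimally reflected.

163 nm

At the upper boundary (n = 1.759 to n = 1.2) the reflected ray undergoes no phase shift.
At the lower boundary (n = 1.2 to n = 1.853) the reflected ray undergoes a half-wave phase shift.
Net: one phase inversion between the two reflected rays.
So the condition for destructive reflection is 2 n t = m λ.
Minimum nonzero at m = 1: t = λ / (2 n) = 391 / (2 × 1.2) = 163 nm.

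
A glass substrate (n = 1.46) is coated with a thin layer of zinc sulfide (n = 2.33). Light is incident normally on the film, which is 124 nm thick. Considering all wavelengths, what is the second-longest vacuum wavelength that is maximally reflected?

385 nm

Top surface (1.0 → 2.33): reflection off a higher-index medium gives a half-wave phase shift.
At the lower boundary (n = 2.33 to n = 1.46) the reflected ray undergoes no phase shift.
Net: one phase inversion between the two reflected rays.
So the condition for constructive reflection is 2 n t = (m + ½) λ.
λ = 2 n t / (m + ½). The second-longest wavelength is m = 1: λ = 2 × 2.33 × 124 / 1.50 = 385 nm.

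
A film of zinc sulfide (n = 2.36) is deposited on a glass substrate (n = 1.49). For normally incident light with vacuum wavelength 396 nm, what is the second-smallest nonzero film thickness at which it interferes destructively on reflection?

168 nm

Top surface (1.0 → 2.36): reflection off a higher-index medium gives a half-wave phase shift.
Bottom surface (2.36 → 1.49): reflection off a lower-index medium gives no phase shift.
Exactly one π shift → a net half-wave offset.
For dark reflection here: 2 n t = m λ.
The second-smallest nonzero thickness corresponds to m = 2: t = m λ / (2 n) = 2.00 × 396 / (2 × 2.36) = 168 nm.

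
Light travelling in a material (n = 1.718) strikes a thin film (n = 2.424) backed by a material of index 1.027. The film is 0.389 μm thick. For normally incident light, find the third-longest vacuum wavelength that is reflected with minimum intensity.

At the upper boundary (n = 1.718 to n = 2.424) the reflected ray undergoes a half-wave phase shift.
At the lower boundary (n = 2.424 to n = 1.027) the reflected ray undergoes no phase shift.
The two reflections differ by half a wavelength.
For dark reflection here: 2 n t = m λ.
λ = 2 n t / m. The third-longest wavelength is m = 3: λ = 2 × 2.424 × 389 / 3.00 = 629 nm.

629 nm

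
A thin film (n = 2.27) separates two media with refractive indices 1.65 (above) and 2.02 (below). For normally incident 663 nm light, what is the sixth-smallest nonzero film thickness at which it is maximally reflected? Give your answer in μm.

Top surface (1.65 → 2.27): reflection off a higher-index medium gives a half-wave phase shift.
At the lower boundary (n = 2.27 to n = 2.02) the reflected ray undergoes no phase shift.
The two reflections differ by half a wavelength.
So the condition for constructive reflection is 2 n t = (m + ½) λ.
The sixth-smallest nonzero thickness corresponds to m = 5: t = (m + ½) λ / (2 n) = 5.50 × 663 / (2 × 2.27) = 803 nm.

0.803 μm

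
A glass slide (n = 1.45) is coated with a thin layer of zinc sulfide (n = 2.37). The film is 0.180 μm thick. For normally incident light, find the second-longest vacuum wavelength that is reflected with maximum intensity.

Ray reflecting at the top interface goes from n = 1.0 toward n = 2.37: a half-wave phase shift.
Bottom surface (2.37 → 1.45): reflection off a lower-index medium gives no phase shift.
Exactly one π shift → a net half-wave offset.
So the condition for constructive reflection is 2 n t = (m + ½) λ.
λ = 2 n t / (m + ½). The second-longest wavelength is m = 1: λ = 2 × 2.37 × 180 / 1.50 = 569 nm.

569 nm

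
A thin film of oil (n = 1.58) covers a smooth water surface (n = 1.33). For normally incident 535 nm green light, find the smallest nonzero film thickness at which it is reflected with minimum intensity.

169 nm

Top surface (1.0 → 1.58): reflection off a higher-index medium gives a half-wave phase shift.
Ray reflecting at the bottom interface goes from n = 1.58 toward n = 1.33: no phase shift.
The two reflections differ by half a wavelength.
With one net inversion, destructive interference in reflection requires 2 n t = m λ.
Minimum nonzero at m = 1: t = λ / (2 n) = 535 / (2 × 1.58) = 169 nm.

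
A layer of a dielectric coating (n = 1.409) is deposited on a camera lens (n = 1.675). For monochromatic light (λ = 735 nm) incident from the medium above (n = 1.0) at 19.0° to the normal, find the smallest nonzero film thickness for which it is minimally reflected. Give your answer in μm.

At the upper boundary (n = 1.0 to n = 1.409) the reflected ray undergoes a half-wave phase shift.
Ray reflecting at the bottom interface goes from n = 1.409 toward n = 1.675: a half-wave phase shift.
Net: no relative phase inversion (both shifts match).
So the condition for destructive reflection is 2 n t cos θ_r = (m + ½) λ.
Snell's law: 1.0 sin 19.0° = 1.409 sin θ_r → sin θ_r = 0.231, cos θ_r = 0.973.
Minimum at m = 0: t = λ / (4 n cos θ_r) = 735 / (4 × 1.409 × 0.973) = 134 nm.

0.134 μm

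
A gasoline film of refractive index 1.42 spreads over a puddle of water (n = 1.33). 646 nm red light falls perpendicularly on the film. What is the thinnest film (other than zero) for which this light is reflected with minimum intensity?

Top surface (1.0 → 1.42): reflection off a higher-index medium gives a half-wave phase shift.
Bottom surface (1.42 → 1.33): reflection off a lower-index medium gives no phase shift.
The two reflections differ by half a wavelength.
With one net inversion, destructive interference in reflection requires 2 n t = m λ.
Minimum nonzero at m = 1: t = λ / (2 n) = 646 / (2 × 1.42) = 227 nm.

227 nm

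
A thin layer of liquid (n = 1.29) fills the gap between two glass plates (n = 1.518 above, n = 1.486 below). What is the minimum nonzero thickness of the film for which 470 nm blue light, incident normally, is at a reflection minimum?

At the upper boundary (n = 1.518 to n = 1.29) the reflected ray undergoes no phase shift.
At the lower boundary (n = 1.29 to n = 1.486) the reflected ray undergoes a half-wave phase shift.
The two reflections differ by half a wavelength.
So the condition for destructive reflection is 2 n t = m λ.
Minimum nonzero at m = 1: t = λ / (2 n) = 470 / (2 × 1.29) = 182 nm.

182 nm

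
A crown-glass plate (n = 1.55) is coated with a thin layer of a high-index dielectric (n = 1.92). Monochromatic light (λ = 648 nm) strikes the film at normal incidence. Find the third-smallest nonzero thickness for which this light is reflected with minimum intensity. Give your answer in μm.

0.506 μm

Top surface (1.0 → 1.92): reflection off a higher-index medium gives a half-wave phase shift.
Bottom surface (1.92 → 1.55): reflection off a lower-index medium gives no phase shift.
Exactly one π shift → a net half-wave offset.
So the condition for destructive reflection is 2 n t = m λ.
The third-smallest nonzero thickness corresponds to m = 3: t = m λ / (2 n) = 3.00 × 648 / (2 × 1.92) = 506 nm.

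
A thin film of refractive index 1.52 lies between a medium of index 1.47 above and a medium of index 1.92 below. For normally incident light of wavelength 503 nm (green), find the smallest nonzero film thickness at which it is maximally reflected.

165 nm

Top surface (1.47 → 1.52): reflection off a higher-index medium gives a half-wave phase shift.
Ray reflecting at the bottom interface goes from n = 1.52 toward n = 1.92: a half-wave phase shift.
The two reflections carry the same phase change, so no net offset.
So the condition for constructive reflection is 2 n t = m λ.
Minimum nonzero at m = 1: t = λ / (2 n) = 503 / (2 × 1.52) = 165 nm.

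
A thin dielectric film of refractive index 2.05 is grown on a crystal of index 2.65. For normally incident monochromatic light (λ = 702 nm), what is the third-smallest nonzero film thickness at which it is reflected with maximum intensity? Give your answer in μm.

0.514 μm

At the upper boundary (n = 1.0 to n = 2.05) the reflected ray undergoes a half-wave phase shift.
Bottom surface (2.05 → 2.65): reflection off a higher-index medium gives a half-wave phase shift.
Zero or two π shifts → no net half-wave offset.
So the condition for constructive reflection is 2 n t = m λ.
The third-smallest nonzero thickness corresponds to m = 3: t = m λ / (2 n) = 3.00 × 702 / (2 × 2.05) = 514 nm.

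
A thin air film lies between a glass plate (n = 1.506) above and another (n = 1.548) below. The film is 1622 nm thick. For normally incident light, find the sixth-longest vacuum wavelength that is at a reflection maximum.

590 nm

At the upper boundary (n = 1.506 to n = 1.0) the reflected ray undergoes no phase shift.
At the lower boundary (n = 1.0 to n = 1.548) the reflected ray undergoes a half-wave phase shift.
The two reflections differ by half a wavelength.
With one net inversion, constructive interference in reflection requires 2 n t = (m + ½) λ.
λ = 2 n t / (m + ½). The sixth-longest wavelength is m = 5: λ = 2 × 1.0 × 1622 / 5.50 = 590 nm.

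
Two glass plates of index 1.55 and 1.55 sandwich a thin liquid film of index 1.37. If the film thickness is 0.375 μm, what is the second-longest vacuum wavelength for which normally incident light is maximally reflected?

Top surface (1.55 → 1.37): reflection off a lower-index medium gives no phase shift.
At the lower boundary (n = 1.37 to n = 1.55) the reflected ray undergoes a half-wave phase shift.
Exactly one π shift → a net half-wave offset.
For bright reflection here: 2 n t = (m + ½) λ.
λ = 2 n t / (m + ½). The second-longest wavelength is m = 1: λ = 2 × 1.37 × 375 / 1.50 = 685 nm.

685 nm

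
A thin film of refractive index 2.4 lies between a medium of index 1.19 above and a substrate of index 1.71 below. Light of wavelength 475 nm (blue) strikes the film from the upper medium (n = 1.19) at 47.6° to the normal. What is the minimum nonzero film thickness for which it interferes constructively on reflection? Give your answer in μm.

At the upper boundary (n = 1.19 to n = 2.4) the reflected ray undergoes a half-wave phase shift.
At the lower boundary (n = 2.4 to n = 1.71) the reflected ray undergoes no phase shift.
Exactly one π shift → a net half-wave offset.
So the condition for constructive reflection is 2 n t cos θ_r = (m + ½) λ.
Snell's law: 1.19 sin 47.6° = 2.4 sin θ_r → sin θ_r = 0.366, cos θ_r = 0.931.
Minimum at m = 0: t = λ / (4 n cos θ_r) = 475 / (4 × 2.4 × 0.931) = 53.2 nm.

0.0532 μm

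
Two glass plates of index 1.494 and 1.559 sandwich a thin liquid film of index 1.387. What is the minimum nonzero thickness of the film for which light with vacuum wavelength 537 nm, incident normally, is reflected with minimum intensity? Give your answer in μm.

Ray reflecting at the top interface goes from n = 1.494 toward n = 1.387: no phase shift.
At the lower boundary (n = 1.387 to n = 1.559) the reflected ray undergoes a half-wave phase shift.
Exactly one π shift → a net half-wave offset.
With one net inversion, destructive interference in reflection requires 2 n t = m λ.
Minimum nonzero at m = 1: t = λ / (2 n) = 537 / (2 × 1.387) = 194 nm.

0.194 μm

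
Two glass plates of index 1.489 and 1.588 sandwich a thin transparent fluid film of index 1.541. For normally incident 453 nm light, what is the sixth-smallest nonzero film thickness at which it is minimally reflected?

808 nm

Ray reflecting at the top interface goes from n = 1.489 toward n = 1.541: a half-wave phase shift.
Bottom surface (1.541 → 1.588): reflection off a higher-index medium gives a half-wave phase shift.
Net: no relative phase inversion (both shifts match).
For weak reflection here: 2 n t = (m + ½) λ.
The sixth-smallest nonzero thickness corresponds to m = 5: t = (m + ½) λ / (2 n) = 5.50 × 453 / (2 × 1.541) = 808 nm.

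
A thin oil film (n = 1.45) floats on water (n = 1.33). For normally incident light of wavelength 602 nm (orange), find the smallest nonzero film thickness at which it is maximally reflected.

104 nm

At the upper boundary (n = 1.0 to n = 1.45) the reflected ray undergoes a half-wave phase shift.
Ray reflecting at the bottom interface goes from n = 1.45 toward n = 1.33: no phase shift.
The two reflections differ by half a wavelength.
So the condition for constructive reflection is 2 n t = (m + ½) λ.
Minimum at m = 0: t = λ / (4 n) = 602 / (4 × 1.45) = 104 nm.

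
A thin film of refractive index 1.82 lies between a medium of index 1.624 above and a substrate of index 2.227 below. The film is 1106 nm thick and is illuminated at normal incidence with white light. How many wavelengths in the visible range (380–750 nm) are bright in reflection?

5

At the upper boundary (n = 1.624 to n = 1.82) the reflected ray undergoes a half-wave phase shift.
Ray reflecting at the bottom interface goes from n = 1.82 toward n = 2.227: a half-wave phase shift.
The two reflections carry the same phase change, so no net offset.
With no net inversion, constructive interference in reflection requires 2 n t = m λ.
λ = 2 n t / m = 4026 / m nm.
m=5: 805 nm (IR); m=6: 671 nm (visible); m=7: 575 nm (visible); m=8: 503 nm (visible); m=9: 447 nm (visible); m=10: 403 nm (visible); m=11: 366 nm (UV).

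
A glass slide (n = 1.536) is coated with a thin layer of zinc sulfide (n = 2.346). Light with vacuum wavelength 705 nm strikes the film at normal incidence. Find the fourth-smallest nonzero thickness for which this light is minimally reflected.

At the upper boundary (n = 1.0 to n = 2.346) the reflected ray undergoes a half-wave phase shift.
Ray reflecting at the bottom interface goes from n = 2.346 toward n = 1.536: no phase shift.
Net: one phase inversion between the two reflected rays.
With one net inversion, destructive interference in reflection requires 2 n t = m λ.
The fourth-smallest nonzero thickness corresponds to m = 4: t = m λ / (2 n) = 4.00 × 705 / (2 × 2.346) = 601 nm.

601 nm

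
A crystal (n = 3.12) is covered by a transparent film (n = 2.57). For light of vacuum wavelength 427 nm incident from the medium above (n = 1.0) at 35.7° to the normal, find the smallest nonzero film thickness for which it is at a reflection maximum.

85.3 nm

Ray reflecting at the top interface goes from n = 1.0 toward n = 2.57: a half-wave phase shift.
Bottom surface (2.57 → 3.12): reflection off a higher-index medium gives a half-wave phase shift.
The two reflections carry the same phase change, so no net offset.
For bright reflection here: 2 n t cos θ_r = m λ.
Snell's law: 1.0 sin 35.7° = 2.57 sin θ_r → sin θ_r = 0.227, cos θ_r = 0.974.
Minimum nonzero at m = 1: t = λ / (2 n cos θ_r) = 427 / (2 × 2.57 × 0.974) = 85.3 nm.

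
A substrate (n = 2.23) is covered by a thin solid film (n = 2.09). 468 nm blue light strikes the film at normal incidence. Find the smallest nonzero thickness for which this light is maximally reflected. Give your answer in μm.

At the upper boundary (n = 1.0 to n = 2.09) the reflected ray undergoes a half-wave phase shift.
Bottom surface (2.09 → 2.23): reflection off a higher-index medium gives a half-wave phase shift.
Zero or two π shifts → no net half-wave offset.
With no net inversion, constructive interference in reflection requires 2 n t = m λ.
The smallest nonzero thickness corresponds to m = 1: t = m λ / (2 n) = 1.00 × 468 / (2 × 2.09) = 112 nm.

0.112 μm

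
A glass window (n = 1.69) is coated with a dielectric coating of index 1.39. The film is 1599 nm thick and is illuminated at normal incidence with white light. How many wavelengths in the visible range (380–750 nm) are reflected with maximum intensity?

At the upper boundary (n = 1.0 to n = 1.39) the reflected ray undergoes a half-wave phase shift.
At the lower boundary (n = 1.39 to n = 1.69) the reflected ray undergoes a half-wave phase shift.
Net: no relative phase inversion (both shifts match).
For maximum reflection here: 2 n t = m λ.
λ = 2 n t / m = 4445 / m nm.
m=5: 889 nm (IR); m=6: 741 nm (visible); m=7: 635 nm (visible); m=8: 556 nm (visible); m=9: 494 nm (visible); m=10: 445 nm (visible); m=11: 404 nm (visible); m=12: 370 nm (UV).

6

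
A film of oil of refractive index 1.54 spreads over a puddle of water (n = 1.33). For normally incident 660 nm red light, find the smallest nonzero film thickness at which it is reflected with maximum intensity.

At the upper boundary (n = 1.0 to n = 1.54) the reflected ray undergoes a half-wave phase shift.
Ray reflecting at the bottom interface goes from n = 1.54 toward n = 1.33: no phase shift.
Net: one phase inversion between the two reflected rays.
So the condition for constructive reflection is 2 n t = (m + ½) λ.
Minimum at m = 0: t = λ / (4 n) = 660 / (4 × 1.54) = 107 nm.

107 nm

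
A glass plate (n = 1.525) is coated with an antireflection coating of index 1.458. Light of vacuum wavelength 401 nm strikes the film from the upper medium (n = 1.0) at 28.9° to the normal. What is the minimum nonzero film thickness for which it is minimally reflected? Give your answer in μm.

Top surface (1.0 → 1.458): reflection off a higher-index medium gives a half-wave phase shift.
Bottom surface (1.458 → 1.525): reflection off a higher-index medium gives a half-wave phase shift.
Net: no relative phase inversion (both shifts match).
So the condition for destructive reflection is 2 n t cos θ_r = (m + ½) λ.
Snell's law: 1.0 sin 28.9° = 1.458 sin θ_r → sin θ_r = 0.331, cos θ_r = 0.943.
Minimum at m = 0: t = λ / (4 n cos θ_r) = 401 / (4 × 1.458 × 0.943) = 72.9 nm.

0.0729 μm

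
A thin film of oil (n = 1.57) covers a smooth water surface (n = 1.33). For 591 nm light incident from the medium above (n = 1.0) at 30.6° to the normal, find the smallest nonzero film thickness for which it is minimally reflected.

Top surface (1.0 → 1.57): reflection off a higher-index medium gives a half-wave phase shift.
Ray reflecting at the bottom interface goes from n = 1.57 toward n = 1.33: no phase shift.
The two reflections differ by half a wavelength.
With one net inversion, destructive interference in reflection requires 2 n t cos θ_r = m λ.
Snell's law: 1.0 sin 30.6° = 1.57 sin θ_r → sin θ_r = 0.324, cos θ_r = 0.946.
Minimum nonzero at m = 1: t = λ / (2 n cos θ_r) = 591 / (2 × 1.57 × 0.946) = 199 nm.

199 nm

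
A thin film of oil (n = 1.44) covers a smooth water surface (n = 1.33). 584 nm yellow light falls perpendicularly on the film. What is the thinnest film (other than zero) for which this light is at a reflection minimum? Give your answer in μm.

Ray reflecting at the top interface goes from n = 1.0 toward n = 1.44: a half-wave phase shift.
Bottom surface (1.44 → 1.33): reflection off a lower-index medium gives no phase shift.
Net: one phase inversion between the two reflected rays.
With one net inversion, destructive interference in reflection requires 2 n t = m λ.
Minimum nonzero at m = 1: t = λ / (2 n) = 584 / (2 × 1.44) = 203 nm.

0.203 μm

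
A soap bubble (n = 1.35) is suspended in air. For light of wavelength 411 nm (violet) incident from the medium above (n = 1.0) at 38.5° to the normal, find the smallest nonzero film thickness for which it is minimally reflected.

172 nm

Ray reflecting at the top interface goes from n = 1.0 toward n = 1.35: a half-wave phase shift.
Bottom surface (1.35 → 1.0): reflection off a lower-index medium gives no phase shift.
The two reflections differ by half a wavelength.
With one net inversion, destructive interference in reflection requires 2 n t cos θ_r = m λ.
Snell's law: 1.0 sin 38.5° = 1.35 sin θ_r → sin θ_r = 0.461, cos θ_r = 0.887.
Minimum nonzero at m = 1: t = λ / (2 n cos θ_r) = 411 / (2 × 1.35 × 0.887) = 172 nm.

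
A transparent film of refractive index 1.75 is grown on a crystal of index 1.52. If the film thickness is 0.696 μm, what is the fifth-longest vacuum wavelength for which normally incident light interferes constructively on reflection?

541 nm

Ray reflecting at the top interface goes from n = 1.0 toward n = 1.75: a half-wave phase shift.
Ray reflecting at the bottom interface goes from n = 1.75 toward n = 1.52: no phase shift.
Exactly one π shift → a net half-wave offset.
So the condition for constructive reflection is 2 n t = (m + ½) λ.
λ = 2 n t / (m + ½). The fifth-longest wavelength is m = 4: λ = 2 × 1.75 × 696 / 4.50 = 541 nm.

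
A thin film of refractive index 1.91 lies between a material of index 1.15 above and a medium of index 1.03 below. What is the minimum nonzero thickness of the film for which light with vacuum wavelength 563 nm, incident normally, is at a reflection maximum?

Top surface (1.15 → 1.91): reflection off a higher-index medium gives a half-wave phase shift.
Ray reflecting at the bottom interface goes from n = 1.91 toward n = 1.03: no phase shift.
Net: one phase inversion between the two reflected rays.
With one net inversion, constructive interference in reflection requires 2 n t = (m + ½) λ.
Minimum at m = 0: t = λ / (4 n) = 563 / (4 × 1.91) = 73.7 nm.

73.7 nm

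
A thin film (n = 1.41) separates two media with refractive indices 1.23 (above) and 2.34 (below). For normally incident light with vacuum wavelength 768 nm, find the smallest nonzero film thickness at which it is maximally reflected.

272 nm

Top surface (1.23 → 1.41): reflection off a higher-index medium gives a half-wave phase shift.
Ray reflecting at the bottom interface goes from n = 1.41 toward n = 2.34: a half-wave phase shift.
Zero or two π shifts → no net half-wave offset.
With no net inversion, constructive interference in reflection requires 2 n t = m λ.
Minimum nonzero at m = 1: t = λ / (2 n) = 768 / (2 × 1.41) = 272 nm.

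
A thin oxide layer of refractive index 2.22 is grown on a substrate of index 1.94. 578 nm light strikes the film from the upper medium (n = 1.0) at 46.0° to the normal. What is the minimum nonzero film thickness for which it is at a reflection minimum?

138 nm

At the upper boundary (n = 1.0 to n = 2.22) the reflected ray undergoes a half-wave phase shift.
Bottom surface (2.22 → 1.94): reflection off a lower-index medium gives no phase shift.
Exactly one π shift → a net half-wave offset.
With one net inversion, destructive interference in reflection requires 2 n t cos θ_r = m λ.
Snell's law: 1.0 sin 46.0° = 2.22 sin θ_r → sin θ_r = 0.324, cos θ_r = 0.946.
Minimum nonzero at m = 1: t = λ / (2 n cos θ_r) = 578 / (2 × 2.22 × 0.946) = 138 nm.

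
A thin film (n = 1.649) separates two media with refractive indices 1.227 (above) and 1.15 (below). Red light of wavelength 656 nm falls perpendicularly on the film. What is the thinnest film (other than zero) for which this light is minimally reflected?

199 nm

Ray reflecting at the top interface goes from n = 1.227 toward n = 1.649: a half-wave phase shift.
Bottom surface (1.649 → 1.15): reflection off a lower-index medium gives no phase shift.
The two reflections differ by half a wavelength.
For minimum reflection here: 2 n t = m λ.
Minimum nonzero at m = 1: t = λ / (2 n) = 656 / (2 × 1.649) = 199 nm.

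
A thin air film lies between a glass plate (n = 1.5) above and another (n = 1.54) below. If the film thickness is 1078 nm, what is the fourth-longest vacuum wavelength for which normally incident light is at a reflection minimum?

539 nm

Ray reflecting at the top interface goes from n = 1.5 toward n = 1.0: no phase shift.
Bottom surface (1.0 → 1.54): reflection off a higher-index medium gives a half-wave phase shift.
Net: one phase inversion between the two reflected rays.
So the condition for destructive reflection is 2 n t = m λ.
λ = 2 n t / m. The fourth-longest wavelength is m = 4: λ = 2 × 1.0 × 1078 / 4.00 = 539 nm.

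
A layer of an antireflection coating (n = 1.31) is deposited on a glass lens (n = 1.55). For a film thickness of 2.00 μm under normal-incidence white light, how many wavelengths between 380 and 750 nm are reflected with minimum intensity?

Top surface (1.0 → 1.31): reflection off a higher-index medium gives a half-wave phase shift.
At the lower boundary (n = 1.31 to n = 1.55) the reflected ray undergoes a half-wave phase shift.
The two reflections carry the same phase change, so no net offset.
For minimum reflection here: 2 n t = (m + ½) λ.
λ = 2 n t / (m + ½) = 5240 / (m + ½) nm.
m=6: 806 nm (IR); m=7: 699 nm (visible); m=8: 616 nm (visible); m=9: 552 nm (visible); m=10: 499 nm (visible); m=11: 456 nm (visible); m=12: 419 nm (visible); m=13: 388 nm (visible); m=14: 361 nm (UV).

7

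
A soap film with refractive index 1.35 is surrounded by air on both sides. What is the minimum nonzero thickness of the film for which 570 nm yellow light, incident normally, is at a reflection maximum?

106 nm

Ray reflecting at the top interface goes from n = 1.0 toward n = 1.35: a half-wave phase shift.
At the lower boundary (n = 1.35 to n = 1.0) the reflected ray undergoes no phase shift.
Net: one phase inversion between the two reflected rays.
So the condition for constructive reflection is 2 n t = (m + ½) λ.
Minimum at m = 0: t = λ / (4 n) = 570 / (4 × 1.35) = 106 nm.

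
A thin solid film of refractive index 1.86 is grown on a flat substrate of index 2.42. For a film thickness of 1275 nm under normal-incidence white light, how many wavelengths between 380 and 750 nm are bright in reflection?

6

Ray reflecting at the top interface goes from n = 1.0 toward n = 1.86: a half-wave phase shift.
At the lower boundary (n = 1.86 to n = 2.42) the reflected ray undergoes a half-wave phase shift.
Zero or two π shifts → no net half-wave offset.
For strong reflection here: 2 n t = m λ.
λ = 2 n t / m = 4743 / m nm.
m=6: 791 nm (IR); m=7: 678 nm (visible); m=8: 593 nm (visible); m=9: 527 nm (visible); m=10: 474 nm (visible); m=11: 431 nm (visible); m=12: 395 nm (visible); m=13: 365 nm (UV).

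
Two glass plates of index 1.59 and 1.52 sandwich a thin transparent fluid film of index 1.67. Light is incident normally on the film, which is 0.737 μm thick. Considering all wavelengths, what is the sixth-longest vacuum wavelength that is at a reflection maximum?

448 nm

At the upper boundary (n = 1.59 to n = 1.67) the reflected ray undergoes a half-wave phase shift.
Ray reflecting at the bottom interface goes from n = 1.67 toward n = 1.52: no phase shift.
Net: one phase inversion between the two reflected rays.
For maximum reflection here: 2 n t = (m + ½) λ.
λ = 2 n t / (m + ½). The sixth-longest wavelength is m = 5: λ = 2 × 1.67 × 737 / 5.50 = 448 nm.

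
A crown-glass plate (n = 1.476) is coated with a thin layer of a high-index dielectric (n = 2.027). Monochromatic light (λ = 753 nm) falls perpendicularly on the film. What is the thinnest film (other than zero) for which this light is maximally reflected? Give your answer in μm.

0.0929 μm

Top surface (1.0 → 2.027): reflection off a higher-index medium gives a half-wave phase shift.
Bottom surface (2.027 → 1.476): reflection off a lower-index medium gives no phase shift.
Net: one phase inversion between the two reflected rays.
With one net inversion, constructive interference in reflection requires 2 n t = (m + ½) λ.
Minimum at m = 0: t = λ / (4 n) = 753 / (4 × 2.027) = 92.9 nm.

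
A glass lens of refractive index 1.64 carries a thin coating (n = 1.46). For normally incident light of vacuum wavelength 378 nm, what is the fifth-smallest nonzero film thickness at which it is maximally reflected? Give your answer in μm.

0.647 μm

Ray reflecting at the top interface goes from n = 1.0 toward n = 1.46: a half-wave phase shift.
At the lower boundary (n = 1.46 to n = 1.64) the reflected ray undergoes a half-wave phase shift.
The two reflections carry the same phase change, so no net offset.
So the condition for constructive reflection is 2 n t = m λ.
The fifth-smallest nonzero thickness corresponds to m = 5: t = m λ / (2 n) = 5.00 × 378 / (2 × 1.46) = 647 nm.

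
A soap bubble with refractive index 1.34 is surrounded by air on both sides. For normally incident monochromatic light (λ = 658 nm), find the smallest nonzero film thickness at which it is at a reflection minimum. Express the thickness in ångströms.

At the upper boundary (n = 1.0 to n = 1.34) the reflected ray undergoes a half-wave phase shift.
Bottom surface (1.34 → 1.0): reflection off a lower-index medium gives no phase shift.
The two reflections differ by half a wavelength.
So the condition for destructive reflection is 2 n t = m λ.
Minimum nonzero at m = 1: t = λ / (2 n) = 658 / (2 × 1.34) = 246 nm.

2455 Å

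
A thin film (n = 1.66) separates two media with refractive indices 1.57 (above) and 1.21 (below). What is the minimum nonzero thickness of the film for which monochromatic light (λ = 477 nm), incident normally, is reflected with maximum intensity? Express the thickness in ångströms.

Top surface (1.57 → 1.66): reflection off a higher-index medium gives a half-wave phase shift.
Bottom surface (1.66 → 1.21): reflection off a lower-index medium gives no phase shift.
Exactly one π shift → a net half-wave offset.
For strong reflection here: 2 n t = (m + ½) λ.
Minimum at m = 0: t = λ / (4 n) = 477 / (4 × 1.66) = 71.8 nm.

718 Å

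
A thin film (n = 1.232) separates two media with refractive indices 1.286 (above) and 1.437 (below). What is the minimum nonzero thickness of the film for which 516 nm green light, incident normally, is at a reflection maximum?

105 nm

Ray reflecting at the top interface goes from n = 1.286 toward n = 1.232: no phase shift.
Ray reflecting at the bottom interface goes from n = 1.232 toward n = 1.437: a half-wave phase shift.
Exactly one π shift → a net half-wave offset.
So the condition for constructive reflection is 2 n t = (m + ½) λ.
Minimum at m = 0: t = λ / (4 n) = 516 / (4 × 1.232) = 105 nm.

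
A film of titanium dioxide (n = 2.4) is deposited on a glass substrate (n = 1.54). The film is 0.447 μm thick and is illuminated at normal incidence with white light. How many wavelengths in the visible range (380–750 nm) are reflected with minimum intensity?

Top surface (1.0 → 2.4): reflection off a higher-index medium gives a half-wave phase shift.
Bottom surface (2.4 → 1.54): reflection off a lower-index medium gives no phase shift.
The two reflections differ by half a wavelength.
With one net inversion, destructive interference in reflection requires 2 n t = m λ.
λ = 2 n t / m = 2146 / m nm.
m=2: 1073 nm (IR); m=3: 715 nm (visible); m=4: 536 nm (visible); m=5: 429 nm (visible); m=6: 358 nm (UV).

3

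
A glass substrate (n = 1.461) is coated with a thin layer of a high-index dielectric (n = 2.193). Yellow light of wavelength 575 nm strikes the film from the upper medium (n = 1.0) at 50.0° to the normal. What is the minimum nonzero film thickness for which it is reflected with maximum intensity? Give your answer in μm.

Top surface (1.0 → 2.193): reflection off a higher-index medium gives a half-wave phase shift.
At the lower boundary (n = 2.193 to n = 1.461) the reflected ray undergoes no phase shift.
The two reflections differ by half a wavelength.
So the condition for constructive reflection is 2 n t cos θ_r = (m + ½) λ.
Snell's law: 1.0 sin 50.0° = 2.193 sin θ_r → sin θ_r = 0.349, cos θ_r = 0.937.
Minimum at m = 0: t = λ / (4 n cos θ_r) = 575 / (4 × 2.193 × 0.937) = 70.0 nm.

0.0700 μm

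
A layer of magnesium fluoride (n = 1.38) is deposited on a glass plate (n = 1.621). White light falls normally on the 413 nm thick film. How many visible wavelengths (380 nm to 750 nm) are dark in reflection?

At the upper boundary (n = 1.0 to n = 1.38) the reflected ray undergoes a half-wave phase shift.
At the lower boundary (n = 1.38 to n = 1.621) the reflected ray undergoes a half-wave phase shift.
The two reflections carry the same phase change, so no net offset.
With no net inversion, destructive interference in reflection requires 2 n t = (m + ½) λ.
λ = 2 n t / (m + ½) = 1140 / (m + ½) nm.
m=1: 760 nm (IR); m=2: 456 nm (visible); m=3: 326 nm (UV).

1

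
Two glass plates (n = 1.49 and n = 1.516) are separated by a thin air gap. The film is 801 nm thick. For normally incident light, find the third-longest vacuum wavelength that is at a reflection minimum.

534 nm

Ray reflecting at the top interface goes from n = 1.49 toward n = 1.0: no phase shift.
Bottom surface (1.0 → 1.516): reflection off a higher-index medium gives a half-wave phase shift.
The two reflections differ by half a wavelength.
For minimum reflection here: 2 n t = m λ.
λ = 2 n t / m. The third-longest wavelength is m = 3: λ = 2 × 1.0 × 801 / 3.00 = 534 nm.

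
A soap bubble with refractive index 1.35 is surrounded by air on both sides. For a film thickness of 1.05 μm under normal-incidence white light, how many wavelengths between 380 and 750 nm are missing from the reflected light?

Top surface (1.0 → 1.35): reflection off a higher-index medium gives a half-wave phase shift.
At the lower boundary (n = 1.35 to n = 1.0) the reflected ray undergoes no phase shift.
The two reflections differ by half a wavelength.
For weak reflection here: 2 n t = m λ.
λ = 2 n t / m = 2835 / m nm.
m=3: 945 nm (IR); m=4: 709 nm (visible); m=5: 567 nm (visible); m=6: 473 nm (visible); m=7: 405 nm (visible); m=8: 354 nm (UV).

4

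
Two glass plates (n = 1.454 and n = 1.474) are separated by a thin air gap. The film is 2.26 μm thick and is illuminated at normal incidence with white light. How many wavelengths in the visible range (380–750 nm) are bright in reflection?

6

Top surface (1.454 → 1.0): reflection off a lower-index medium gives no phase shift.
Bottom surface (1.0 → 1.474): reflection off a higher-index medium gives a half-wave phase shift.
The two reflections differ by half a wavelength.
For bright reflection here: 2 n t = (m + ½) λ.
λ = 2 n t / (m + ½) = 4520 / (m + ½) nm.
m=5: 822 nm (IR); m=6: 695 nm (visible); m=7: 603 nm (visible); m=8: 532 nm (visible); m=9: 476 nm (visible); m=10: 430 nm (visible); m=11: 393 nm (visible); m=12: 362 nm (UV).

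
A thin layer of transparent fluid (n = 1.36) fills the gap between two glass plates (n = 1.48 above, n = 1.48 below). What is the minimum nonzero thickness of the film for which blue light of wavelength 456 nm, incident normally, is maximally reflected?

83.8 nm

Ray reflecting at the top interface goes from n = 1.48 toward n = 1.36: no phase shift.
Bottom surface (1.36 → 1.48): reflection off a higher-index medium gives a half-wave phase shift.
Net: one phase inversion between the two reflected rays.
So the condition for constructive reflection is 2 n t = (m + ½) λ.
Minimum at m = 0: t = λ / (4 n) = 456 / (4 × 1.36) = 83.8 nm.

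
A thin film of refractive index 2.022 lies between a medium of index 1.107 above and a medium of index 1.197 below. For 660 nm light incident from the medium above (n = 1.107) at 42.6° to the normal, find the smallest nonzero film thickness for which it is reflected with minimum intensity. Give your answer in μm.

Ray reflecting at the top interface goes from n = 1.107 toward n = 2.022: a half-wave phase shift.
Bottom surface (2.022 → 1.197): reflection off a lower-index medium gives no phase shift.
Net: one phase inversion between the two reflected rays.
With one net inversion, destructive interference in reflection requires 2 n t cos θ_r = m λ.
Snell's law: 1.107 sin 42.6° = 2.022 sin θ_r → sin θ_r = 0.371, cos θ_r = 0.929.
Minimum nonzero at m = 1: t = λ / (2 n cos θ_r) = 660 / (2 × 2.022 × 0.929) = 176 nm.

0.176 μm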